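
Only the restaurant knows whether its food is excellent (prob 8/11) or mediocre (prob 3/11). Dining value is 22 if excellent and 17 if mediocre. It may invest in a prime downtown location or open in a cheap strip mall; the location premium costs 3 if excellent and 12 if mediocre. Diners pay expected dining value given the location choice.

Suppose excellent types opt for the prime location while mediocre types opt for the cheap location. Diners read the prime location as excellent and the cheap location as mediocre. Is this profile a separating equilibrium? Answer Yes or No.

Yes

Under these beliefs, the prime location earns price premium 22 and the cheap location earns price premium 17.
excellent: the prime location nets 22 − 3 = 19; the cheap location nets 17. excellent prefers the prime location.
mediocre: the prime location nets 22 − 12 = 10; the cheap location nets 17. mediocre prefers the cheap location.
Neither type deviates, so the separating profile is an equilibrium.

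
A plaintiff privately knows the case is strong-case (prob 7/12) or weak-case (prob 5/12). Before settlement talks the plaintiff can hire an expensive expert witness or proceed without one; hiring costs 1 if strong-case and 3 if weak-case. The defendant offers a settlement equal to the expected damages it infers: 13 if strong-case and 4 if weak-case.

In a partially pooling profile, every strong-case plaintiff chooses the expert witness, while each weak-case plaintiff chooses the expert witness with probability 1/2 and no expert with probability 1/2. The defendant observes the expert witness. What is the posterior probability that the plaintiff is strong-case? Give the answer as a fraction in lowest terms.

P(the expert witness) = (7/12)·1 + (5/12)·(1/2) = 19/24.
By Bayes' rule, P(strong-case | the expert witness) = (7/12) / (19/24) = 14/19.

14/19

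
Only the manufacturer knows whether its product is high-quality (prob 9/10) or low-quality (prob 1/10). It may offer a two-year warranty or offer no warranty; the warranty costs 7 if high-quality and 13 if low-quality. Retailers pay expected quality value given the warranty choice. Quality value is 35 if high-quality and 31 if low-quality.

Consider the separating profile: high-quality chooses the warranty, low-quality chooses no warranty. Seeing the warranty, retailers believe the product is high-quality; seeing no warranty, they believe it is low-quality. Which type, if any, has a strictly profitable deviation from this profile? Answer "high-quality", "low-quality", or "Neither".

high-quality

The warranty pays 35; no warranty pays 31.
high-quality: assigned the warranty, nets 35 − 7 = 28; deviating to no warranty nets 31.
low-quality: assigned no warranty, nets 31; deviating to the warranty nets 35 − 13 = 22.
The high-quality type gains 3 by deviating.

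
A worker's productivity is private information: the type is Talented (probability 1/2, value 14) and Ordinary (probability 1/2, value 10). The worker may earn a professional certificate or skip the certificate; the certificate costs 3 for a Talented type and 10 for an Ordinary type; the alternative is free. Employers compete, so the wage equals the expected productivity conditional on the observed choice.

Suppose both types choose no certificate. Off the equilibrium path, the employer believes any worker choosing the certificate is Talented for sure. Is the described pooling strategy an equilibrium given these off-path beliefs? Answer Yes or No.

On path, the employer holds the prior and pays 1/2·14 + 1/2·10 = 12. Off path (the certificate), believing Talented, it pays 14.
Talented: no certificate nets 12; the certificate nets 14 − 3 = 11. Talented stays.
Ordinary: no certificate nets 12; the certificate nets 14 − 10 = 4. Ordinary stays.
No type deviates, so pooling is sustained.

Yes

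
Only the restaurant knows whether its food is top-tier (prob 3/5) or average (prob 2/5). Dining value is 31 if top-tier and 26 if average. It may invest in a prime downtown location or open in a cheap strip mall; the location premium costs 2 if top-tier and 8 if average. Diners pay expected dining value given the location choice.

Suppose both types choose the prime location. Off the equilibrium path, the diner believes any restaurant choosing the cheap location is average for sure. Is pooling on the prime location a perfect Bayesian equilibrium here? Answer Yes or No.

On path, the diner holds the prior and pays 3/5·31 + 2/5·26 = 29. Off path (the cheap location), believing average, it pays 26.
top-tier: the prime location nets 29 − 2 = 27; the cheap location nets 26. top-tier stays.
average: the prime location nets 29 − 8 = 21; the cheap location nets 26. average would deviate.
A type deviates, so pooling fails.

No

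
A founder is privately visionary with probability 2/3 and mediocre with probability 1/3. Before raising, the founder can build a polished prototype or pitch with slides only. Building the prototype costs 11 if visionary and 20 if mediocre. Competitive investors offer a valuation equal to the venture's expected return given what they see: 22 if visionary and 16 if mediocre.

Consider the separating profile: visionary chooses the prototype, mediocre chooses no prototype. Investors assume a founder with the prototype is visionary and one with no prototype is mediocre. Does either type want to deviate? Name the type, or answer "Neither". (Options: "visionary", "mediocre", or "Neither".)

The prototype pays 22; no prototype pays 16.
visionary: assigned the prototype, nets 22 − 11 = 11; deviating to no prototype nets 16.
mediocre: assigned no prototype, nets 16; deviating to the prototype nets 22 − 20 = 2.
The visionary type gains 5 by deviating.

visionary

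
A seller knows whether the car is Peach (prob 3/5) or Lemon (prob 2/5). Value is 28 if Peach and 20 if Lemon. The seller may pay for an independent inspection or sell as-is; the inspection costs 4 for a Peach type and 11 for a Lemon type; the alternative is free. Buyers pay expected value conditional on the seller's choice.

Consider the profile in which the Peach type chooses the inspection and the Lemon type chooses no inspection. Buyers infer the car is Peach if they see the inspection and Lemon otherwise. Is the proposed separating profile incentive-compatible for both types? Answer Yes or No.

Yes

Under these beliefs, the inspection earns price 28 and no inspection earns price 20.
Peach: the inspection nets 28 − 4 = 24; no inspection nets 20. Peach prefers the inspection.
Lemon: the inspection nets 28 − 11 = 17; no inspection nets 20. Lemon prefers no inspection.
Neither type deviates, so the separating profile is an equilibrium.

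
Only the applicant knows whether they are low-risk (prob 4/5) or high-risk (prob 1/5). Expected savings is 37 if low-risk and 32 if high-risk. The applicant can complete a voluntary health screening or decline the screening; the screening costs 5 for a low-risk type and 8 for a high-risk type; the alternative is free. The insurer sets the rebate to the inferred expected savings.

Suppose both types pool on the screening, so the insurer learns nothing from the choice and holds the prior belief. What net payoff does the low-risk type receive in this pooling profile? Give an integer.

Pooled rebate = 4/5·37 + 1/5·32 = 36.
low-risk pays cost 5 for the screening, so net payoff = 36 − 5 = 31.

31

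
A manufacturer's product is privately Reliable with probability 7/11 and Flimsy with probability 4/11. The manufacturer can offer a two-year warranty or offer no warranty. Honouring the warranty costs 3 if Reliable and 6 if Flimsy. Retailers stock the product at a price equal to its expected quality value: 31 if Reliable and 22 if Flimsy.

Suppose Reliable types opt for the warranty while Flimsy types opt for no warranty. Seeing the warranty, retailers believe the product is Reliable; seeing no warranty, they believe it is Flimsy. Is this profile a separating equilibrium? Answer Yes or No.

Under these beliefs, the warranty earns price 31 and no warranty earns price 22.
Reliable: the warranty nets 31 − 3 = 28; no warranty nets 22. Reliable prefers the warranty.
Flimsy: the warranty nets 31 − 6 = 25; no warranty nets 22. Flimsy would deviate to the warranty.
Flimsy has a profitable deviation, so the profile is not an equilibrium.

No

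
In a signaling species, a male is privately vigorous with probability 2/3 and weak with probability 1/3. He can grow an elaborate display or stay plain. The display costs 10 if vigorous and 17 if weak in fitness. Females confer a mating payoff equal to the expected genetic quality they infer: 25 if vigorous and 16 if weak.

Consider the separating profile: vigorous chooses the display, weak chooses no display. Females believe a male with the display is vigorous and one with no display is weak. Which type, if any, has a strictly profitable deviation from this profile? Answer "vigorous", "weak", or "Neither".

The display pays 25; no display pays 16.
vigorous: assigned the display, nets 25 − 10 = 15; deviating to no display nets 16.
weak: assigned no display, nets 16; deviating to the display nets 25 − 17 = 8.
The vigorous type gains 1 by deviating.

vigorous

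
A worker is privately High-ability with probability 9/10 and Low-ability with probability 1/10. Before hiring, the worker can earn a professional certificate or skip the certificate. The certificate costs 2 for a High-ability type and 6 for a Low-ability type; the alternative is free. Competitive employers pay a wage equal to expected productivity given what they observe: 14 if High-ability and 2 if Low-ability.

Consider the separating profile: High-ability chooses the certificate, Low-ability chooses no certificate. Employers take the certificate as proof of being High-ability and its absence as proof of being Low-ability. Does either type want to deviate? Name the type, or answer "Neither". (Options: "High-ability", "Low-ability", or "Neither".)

Low-ability

The certificate pays 14; no certificate pays 2.
High-ability: assigned the certificate, nets 14 − 2 = 12; deviating to no certificate nets 2.
Low-ability: assigned no certificate, nets 2; deviating to the certificate nets 14 − 6 = 8.
The Low-ability type gains 6 by deviating.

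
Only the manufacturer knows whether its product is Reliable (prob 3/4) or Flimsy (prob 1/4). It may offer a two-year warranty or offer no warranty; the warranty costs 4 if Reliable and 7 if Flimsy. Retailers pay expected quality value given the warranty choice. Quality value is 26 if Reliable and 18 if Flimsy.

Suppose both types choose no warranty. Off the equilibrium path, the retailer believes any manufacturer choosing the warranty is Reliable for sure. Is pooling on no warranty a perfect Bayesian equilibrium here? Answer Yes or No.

Yes

On path, the retailer holds the prior and pays 3/4·26 + 1/4·18 = 24. Off path (the warranty), believing Reliable, it pays 26.
Reliable: no warranty nets 24; the warranty nets 26 − 4 = 22. Reliable stays.
Flimsy: no warranty nets 24; the warranty nets 26 − 7 = 19. Flimsy stays.
No type deviates, so pooling is sustained.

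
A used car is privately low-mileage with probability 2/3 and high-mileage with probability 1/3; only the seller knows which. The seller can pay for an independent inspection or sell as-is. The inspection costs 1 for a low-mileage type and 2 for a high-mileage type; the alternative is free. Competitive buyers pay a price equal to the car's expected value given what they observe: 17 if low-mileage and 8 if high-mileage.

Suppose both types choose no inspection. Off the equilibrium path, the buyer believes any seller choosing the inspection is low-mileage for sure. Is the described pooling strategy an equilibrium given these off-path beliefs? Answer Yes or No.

On path, the buyer holds the prior and pays 2/3·17 + 1/3·8 = 14. Off path (the inspection), believing low-mileage, it pays 17.
low-mileage: no inspection nets 14; the inspection nets 17 − 1 = 16. low-mileage would deviate.
high-mileage: no inspection nets 14; the inspection nets 17 − 2 = 15. high-mileage would deviate.
A type deviates, so pooling fails.

No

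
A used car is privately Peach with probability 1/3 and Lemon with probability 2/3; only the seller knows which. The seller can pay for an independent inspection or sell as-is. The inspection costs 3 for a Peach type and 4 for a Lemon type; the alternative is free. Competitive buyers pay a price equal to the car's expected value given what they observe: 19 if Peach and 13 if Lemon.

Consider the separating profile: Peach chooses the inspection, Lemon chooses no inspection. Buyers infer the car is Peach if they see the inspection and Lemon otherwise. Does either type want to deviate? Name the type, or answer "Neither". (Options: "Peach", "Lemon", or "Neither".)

Lemon

The inspection pays 19; no inspection pays 13.
Peach: assigned the inspection, nets 19 − 3 = 16; deviating to no inspection nets 13.
Lemon: assigned no inspection, nets 13; deviating to the inspection nets 19 − 4 = 15.
The Lemon type gains 2 by deviating.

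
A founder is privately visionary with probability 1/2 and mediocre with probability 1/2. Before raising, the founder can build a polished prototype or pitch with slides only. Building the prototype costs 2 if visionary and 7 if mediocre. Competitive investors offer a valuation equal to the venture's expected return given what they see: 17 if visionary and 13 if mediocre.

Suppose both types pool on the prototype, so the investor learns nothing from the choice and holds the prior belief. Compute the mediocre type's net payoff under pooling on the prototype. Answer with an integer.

Pooled valuation = 1/2·17 + 1/2·13 = 15.
mediocre pays cost 7 for the prototype, so net payoff = 15 − 7 = 8.

8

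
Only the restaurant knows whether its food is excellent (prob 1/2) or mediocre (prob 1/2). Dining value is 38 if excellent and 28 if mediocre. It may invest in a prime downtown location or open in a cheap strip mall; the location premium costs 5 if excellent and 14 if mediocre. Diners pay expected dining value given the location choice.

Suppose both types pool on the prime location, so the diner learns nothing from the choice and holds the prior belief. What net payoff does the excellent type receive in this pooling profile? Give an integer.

Pooled price premium = 1/2·38 + 1/2·28 = 33.
excellent pays cost 5 for the prime location, so net payoff = 33 − 5 = 28.

28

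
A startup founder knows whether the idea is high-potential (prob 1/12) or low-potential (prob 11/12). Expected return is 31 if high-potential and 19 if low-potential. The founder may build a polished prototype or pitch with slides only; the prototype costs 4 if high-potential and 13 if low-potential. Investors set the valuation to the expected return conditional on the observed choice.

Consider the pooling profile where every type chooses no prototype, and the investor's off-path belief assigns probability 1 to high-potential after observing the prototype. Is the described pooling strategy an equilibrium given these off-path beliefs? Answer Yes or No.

On path, the investor holds the prior and pays 1/12·31 + 11/12·19 = 20. Off path (the prototype), believing high-potential, it pays 31.
high-potential: no prototype nets 20; the prototype nets 31 − 4 = 27. high-potential would deviate.
low-potential: no prototype nets 20; the prototype nets 31 − 13 = 18. low-potential stays.
A type deviates, so pooling fails.

No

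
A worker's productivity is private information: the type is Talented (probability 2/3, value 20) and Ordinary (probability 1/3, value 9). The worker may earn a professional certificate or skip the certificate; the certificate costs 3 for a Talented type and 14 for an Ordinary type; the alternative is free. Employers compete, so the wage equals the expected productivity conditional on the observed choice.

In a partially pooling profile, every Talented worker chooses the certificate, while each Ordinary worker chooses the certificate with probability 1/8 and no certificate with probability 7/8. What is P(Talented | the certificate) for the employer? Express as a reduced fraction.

16/17

P(the certificate) = (2/3)·1 + (1/3)·(1/8) = 17/24.
By Bayes' rule, P(Talented | the certificate) = (2/3) / (17/24) = 16/17.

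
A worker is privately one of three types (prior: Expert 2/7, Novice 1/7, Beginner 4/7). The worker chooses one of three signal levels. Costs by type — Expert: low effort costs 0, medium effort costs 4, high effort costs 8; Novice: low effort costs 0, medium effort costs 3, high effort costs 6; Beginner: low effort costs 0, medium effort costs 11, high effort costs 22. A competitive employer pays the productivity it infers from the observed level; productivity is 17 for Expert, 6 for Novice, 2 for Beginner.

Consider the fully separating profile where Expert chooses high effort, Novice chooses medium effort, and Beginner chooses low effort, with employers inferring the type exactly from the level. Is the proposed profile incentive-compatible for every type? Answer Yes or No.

No

Separating wages: high effort → 17, medium effort → 6, low effort → 2.
Expert (assigned high effort): low effort: 2 − 0 = 2; medium effort: 6 − 4 = 2; high effort: 17 − 8 = 9. Expert stays.
Novice (assigned medium effort): low effort: 2 − 0 = 2; medium effort: 6 − 3 = 3; high effort: 17 − 6 = 11. Novice prefers high effort.
Beginner (assigned low effort): low effort: 2 − 0 = 2; medium effort: 6 − 11 = -5; high effort: 17 − 22 = -5. Beginner stays.
At least one type deviates; the separating profile fails.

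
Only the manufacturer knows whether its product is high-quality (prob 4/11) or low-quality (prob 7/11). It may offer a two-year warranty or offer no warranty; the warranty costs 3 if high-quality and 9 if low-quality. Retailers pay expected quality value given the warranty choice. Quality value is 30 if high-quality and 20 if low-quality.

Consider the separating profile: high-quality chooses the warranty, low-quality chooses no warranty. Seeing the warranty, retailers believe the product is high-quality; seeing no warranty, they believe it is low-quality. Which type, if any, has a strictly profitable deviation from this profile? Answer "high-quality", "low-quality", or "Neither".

The warranty pays 30; no warranty pays 20.
high-quality: assigned the warranty, nets 30 − 3 = 27; deviating to no warranty nets 20.
low-quality: assigned no warranty, nets 20; deviating to the warranty nets 30 − 9 = 21.
The low-quality type gains 1 by deviating.

low-quality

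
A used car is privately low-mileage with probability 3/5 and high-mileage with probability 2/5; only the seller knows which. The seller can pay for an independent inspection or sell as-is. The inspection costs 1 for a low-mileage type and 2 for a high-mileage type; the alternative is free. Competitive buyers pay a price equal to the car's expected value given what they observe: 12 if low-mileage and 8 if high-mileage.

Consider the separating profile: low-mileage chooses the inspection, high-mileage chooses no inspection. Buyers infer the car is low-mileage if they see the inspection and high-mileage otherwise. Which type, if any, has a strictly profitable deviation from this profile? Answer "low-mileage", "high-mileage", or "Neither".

high-mileage

The inspection pays 12; no inspection pays 8.
low-mileage: assigned the inspection, nets 12 − 1 = 11; deviating to no inspection nets 8.
high-mileage: assigned no inspection, nets 8; deviating to the inspection nets 12 − 2 = 10.
The high-mileage type gains 2 by deviating.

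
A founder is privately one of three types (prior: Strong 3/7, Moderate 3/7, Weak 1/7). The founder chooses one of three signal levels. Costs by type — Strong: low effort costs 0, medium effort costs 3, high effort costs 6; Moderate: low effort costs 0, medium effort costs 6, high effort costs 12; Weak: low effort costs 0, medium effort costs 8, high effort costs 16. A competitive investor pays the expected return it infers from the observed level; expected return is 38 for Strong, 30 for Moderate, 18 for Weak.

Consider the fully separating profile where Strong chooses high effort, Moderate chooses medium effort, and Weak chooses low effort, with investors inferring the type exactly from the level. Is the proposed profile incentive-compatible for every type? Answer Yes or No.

Separating valuations: high effort → 38, medium effort → 30, low effort → 18.
Strong (assigned high effort): low effort: 18 − 0 = 18; medium effort: 30 − 3 = 27; high effort: 38 − 6 = 32. Strong stays.
Moderate (assigned medium effort): low effort: 18 − 0 = 18; medium effort: 30 − 6 = 24; high effort: 38 − 12 = 26. Moderate prefers high effort.
Weak (assigned low effort): low effort: 18 − 0 = 18; medium effort: 30 − 8 = 22; high effort: 38 − 16 = 22. Weak prefers medium effort.
At least one type deviates; the separating profile fails.

No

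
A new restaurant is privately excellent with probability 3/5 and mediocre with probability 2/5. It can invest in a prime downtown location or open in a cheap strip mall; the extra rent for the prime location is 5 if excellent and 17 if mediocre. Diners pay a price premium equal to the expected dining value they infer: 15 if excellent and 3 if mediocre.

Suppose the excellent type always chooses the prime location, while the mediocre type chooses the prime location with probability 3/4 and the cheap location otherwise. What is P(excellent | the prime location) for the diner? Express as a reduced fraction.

P(the prime location) = (3/5)·1 + (2/5)·(3/4) = 9/10.
By Bayes' rule, P(excellent | the prime location) = (3/5) / (9/10) = 2/3.

2/3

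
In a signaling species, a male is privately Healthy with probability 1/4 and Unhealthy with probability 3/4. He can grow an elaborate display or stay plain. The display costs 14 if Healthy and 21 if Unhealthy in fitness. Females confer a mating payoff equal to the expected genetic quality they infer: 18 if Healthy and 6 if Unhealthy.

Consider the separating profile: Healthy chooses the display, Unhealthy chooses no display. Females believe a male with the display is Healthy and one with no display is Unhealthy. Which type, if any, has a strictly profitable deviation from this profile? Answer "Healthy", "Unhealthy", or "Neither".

The display pays 18; no display pays 6.
Healthy: assigned the display, nets 18 − 14 = 4; deviating to no display nets 6.
Unhealthy: assigned no display, nets 6; deviating to the display nets 18 − 21 = -3.
The Healthy type gains 2 by deviating.

Healthy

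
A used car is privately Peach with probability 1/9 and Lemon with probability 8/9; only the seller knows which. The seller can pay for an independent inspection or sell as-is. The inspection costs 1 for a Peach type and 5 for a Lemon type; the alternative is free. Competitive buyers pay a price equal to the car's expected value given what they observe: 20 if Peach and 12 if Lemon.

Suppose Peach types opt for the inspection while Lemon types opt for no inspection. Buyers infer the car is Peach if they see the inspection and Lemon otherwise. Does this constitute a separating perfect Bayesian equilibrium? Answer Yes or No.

No

Under these beliefs, the inspection earns price 20 and no inspection earns price 12.
Peach: the inspection nets 20 − 1 = 19; no inspection nets 12. Peach prefers the inspection.
Lemon: the inspection nets 20 − 5 = 15; no inspection nets 12. Lemon would deviate to the inspection.
Lemon has a profitable deviation, so the profile is not an equilibrium.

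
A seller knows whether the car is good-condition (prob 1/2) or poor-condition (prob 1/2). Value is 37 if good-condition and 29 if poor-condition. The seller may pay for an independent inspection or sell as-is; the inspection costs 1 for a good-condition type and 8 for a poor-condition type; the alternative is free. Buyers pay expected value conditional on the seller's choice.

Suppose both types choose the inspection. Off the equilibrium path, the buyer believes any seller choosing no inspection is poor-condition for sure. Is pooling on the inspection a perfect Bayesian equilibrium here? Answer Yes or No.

No

On path, the buyer holds the prior and pays 1/2·37 + 1/2·29 = 33. Off path (no inspection), believing poor-condition, it pays 29.
good-condition: the inspection nets 33 − 1 = 32; no inspection nets 29. good-condition stays.
poor-condition: the inspection nets 33 − 8 = 25; no inspection nets 29. poor-condition would deviate.
A type deviates, so pooling fails.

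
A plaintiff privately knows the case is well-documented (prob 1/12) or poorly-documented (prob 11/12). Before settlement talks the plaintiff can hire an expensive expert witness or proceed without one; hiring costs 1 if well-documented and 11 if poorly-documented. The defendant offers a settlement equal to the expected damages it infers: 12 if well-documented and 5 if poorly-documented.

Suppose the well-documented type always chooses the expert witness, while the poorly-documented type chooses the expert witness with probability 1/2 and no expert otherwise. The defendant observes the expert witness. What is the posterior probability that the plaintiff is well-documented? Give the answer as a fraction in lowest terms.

2/13

P(the expert witness) = (1/12)·1 + (11/12)·(1/2) = 13/24.
By Bayes' rule, P(well-documented | the expert witness) = (1/12) / (13/24) = 2/13.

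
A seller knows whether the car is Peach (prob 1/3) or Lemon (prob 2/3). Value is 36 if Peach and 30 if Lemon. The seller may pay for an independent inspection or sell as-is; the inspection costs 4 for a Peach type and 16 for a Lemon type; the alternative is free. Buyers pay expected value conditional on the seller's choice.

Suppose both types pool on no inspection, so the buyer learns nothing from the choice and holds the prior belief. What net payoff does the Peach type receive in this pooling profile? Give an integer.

32

Pooled price = 1/3·36 + 2/3·30 = 32.
Peach pays no cost for no inspection, so net payoff = 32.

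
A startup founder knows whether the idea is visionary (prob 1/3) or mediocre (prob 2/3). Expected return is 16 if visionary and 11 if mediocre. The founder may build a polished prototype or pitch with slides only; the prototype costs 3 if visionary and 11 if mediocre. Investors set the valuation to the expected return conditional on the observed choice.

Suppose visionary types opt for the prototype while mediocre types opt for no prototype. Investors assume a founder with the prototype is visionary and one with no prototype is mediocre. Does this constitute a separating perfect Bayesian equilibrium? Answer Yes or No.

Under these beliefs, the prototype earns valuation 16 and no prototype earns valuation 11.
visionary: the prototype nets 16 − 3 = 13; no prototype nets 11. visionary prefers the prototype.
mediocre: the prototype nets 16 − 11 = 5; no prototype nets 11. mediocre prefers no prototype.
Neither type deviates, so the separating profile is an equilibrium.

Yes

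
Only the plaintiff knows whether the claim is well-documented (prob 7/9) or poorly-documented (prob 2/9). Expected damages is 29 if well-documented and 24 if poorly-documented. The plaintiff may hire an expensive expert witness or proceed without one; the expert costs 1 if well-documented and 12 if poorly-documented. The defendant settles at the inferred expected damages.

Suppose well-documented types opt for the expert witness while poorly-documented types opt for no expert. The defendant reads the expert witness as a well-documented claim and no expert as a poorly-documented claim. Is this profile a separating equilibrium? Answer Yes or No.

Yes

Under these beliefs, the expert witness earns settlement 29 and no expert earns settlement 24.
well-documented: the expert witness nets 29 − 1 = 28; no expert nets 24. well-documented prefers the expert witness.
poorly-documented: the expert witness nets 29 − 12 = 17; no expert nets 24. poorly-documented prefers no expert.
Neither type deviates, so the separating profile is an equilibrium.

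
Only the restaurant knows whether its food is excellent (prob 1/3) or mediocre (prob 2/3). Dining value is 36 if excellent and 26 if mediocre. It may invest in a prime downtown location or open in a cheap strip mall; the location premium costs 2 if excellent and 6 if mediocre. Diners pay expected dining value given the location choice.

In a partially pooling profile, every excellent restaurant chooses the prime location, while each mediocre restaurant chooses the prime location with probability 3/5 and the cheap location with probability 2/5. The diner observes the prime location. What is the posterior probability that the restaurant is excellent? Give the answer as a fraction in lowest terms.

5/11

P(the prime location) = (1/3)·1 + (2/3)·(3/5) = 11/15.
By Bayes' rule, P(excellent | the prime location) = (1/3) / (11/15) = 5/11.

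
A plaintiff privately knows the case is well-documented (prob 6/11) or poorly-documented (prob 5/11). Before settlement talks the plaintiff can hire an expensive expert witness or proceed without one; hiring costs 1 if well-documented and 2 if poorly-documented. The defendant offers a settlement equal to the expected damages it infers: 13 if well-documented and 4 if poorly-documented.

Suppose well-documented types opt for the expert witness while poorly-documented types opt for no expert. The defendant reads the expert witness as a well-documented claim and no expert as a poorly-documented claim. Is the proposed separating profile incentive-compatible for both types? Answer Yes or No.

No

Under these beliefs, the expert witness earns settlement 13 and no expert earns settlement 4.
well-documented: the expert witness nets 13 − 1 = 12; no expert nets 4. well-documented prefers the expert witness.
poorly-documented: the expert witness nets 13 − 2 = 11; no expert nets 4. poorly-documented would deviate to the expert witness.
poorly-documented has a profitable deviation, so the profile is not an equilibrium.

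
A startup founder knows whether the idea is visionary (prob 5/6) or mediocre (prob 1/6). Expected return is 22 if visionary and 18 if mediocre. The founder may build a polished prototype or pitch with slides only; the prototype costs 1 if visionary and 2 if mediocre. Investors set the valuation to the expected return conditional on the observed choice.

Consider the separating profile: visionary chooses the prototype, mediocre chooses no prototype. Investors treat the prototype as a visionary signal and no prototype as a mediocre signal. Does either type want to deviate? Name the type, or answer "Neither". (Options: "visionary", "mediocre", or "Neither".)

The prototype pays 22; no prototype pays 18.
visionary: assigned the prototype, nets 22 − 1 = 21; deviating to no prototype nets 18.
mediocre: assigned no prototype, nets 18; deviating to the prototype nets 22 − 2 = 20.
The mediocre type gains 2 by deviating.

mediocre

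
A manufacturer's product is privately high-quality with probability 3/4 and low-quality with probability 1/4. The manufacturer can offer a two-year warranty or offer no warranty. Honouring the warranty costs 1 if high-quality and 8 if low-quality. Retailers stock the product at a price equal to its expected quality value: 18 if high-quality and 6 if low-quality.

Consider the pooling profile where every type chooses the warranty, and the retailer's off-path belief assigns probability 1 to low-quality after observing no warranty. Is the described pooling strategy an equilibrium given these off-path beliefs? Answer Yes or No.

Yes

On path, the retailer holds the prior and pays 3/4·18 + 1/4·6 = 15. Off path (no warranty), believing low-quality, it pays 6.
high-quality: the warranty nets 15 − 1 = 14; no warranty nets 6. high-quality stays.
low-quality: the warranty nets 15 − 8 = 7; no warranty nets 6. low-quality stays.
No type deviates, so pooling is sustained.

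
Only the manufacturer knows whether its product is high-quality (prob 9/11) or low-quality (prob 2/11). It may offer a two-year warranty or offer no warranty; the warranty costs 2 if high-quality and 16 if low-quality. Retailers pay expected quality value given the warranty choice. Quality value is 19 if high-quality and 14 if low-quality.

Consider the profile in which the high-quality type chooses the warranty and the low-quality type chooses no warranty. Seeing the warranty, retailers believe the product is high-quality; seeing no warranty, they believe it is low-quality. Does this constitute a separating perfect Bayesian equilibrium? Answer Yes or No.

Under these beliefs, the warranty earns price 19 and no warranty earns price 14.
high-quality: the warranty nets 19 − 2 = 17; no warranty nets 14. high-quality prefers the warranty.
low-quality: the warranty nets 19 − 16 = 3; no warranty nets 14. low-quality prefers no warranty.
Neither type deviates, so the separating profile is an equilibrium.

Yes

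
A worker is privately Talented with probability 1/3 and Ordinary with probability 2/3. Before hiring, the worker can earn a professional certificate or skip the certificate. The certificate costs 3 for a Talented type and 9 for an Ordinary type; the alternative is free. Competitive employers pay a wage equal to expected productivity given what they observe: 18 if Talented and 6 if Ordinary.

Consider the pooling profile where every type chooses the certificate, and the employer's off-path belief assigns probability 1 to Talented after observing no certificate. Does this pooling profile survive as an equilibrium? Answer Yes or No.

No

On path, the employer holds the prior and pays 1/3·18 + 2/3·6 = 10. Off path (no certificate), believing Talented, it pays 18.
Talented: the certificate nets 10 − 3 = 7; no certificate nets 18. Talented would deviate.
Ordinary: the certificate nets 10 − 9 = 1; no certificate nets 18. Ordinary would deviate.
A type deviates, so pooling fails.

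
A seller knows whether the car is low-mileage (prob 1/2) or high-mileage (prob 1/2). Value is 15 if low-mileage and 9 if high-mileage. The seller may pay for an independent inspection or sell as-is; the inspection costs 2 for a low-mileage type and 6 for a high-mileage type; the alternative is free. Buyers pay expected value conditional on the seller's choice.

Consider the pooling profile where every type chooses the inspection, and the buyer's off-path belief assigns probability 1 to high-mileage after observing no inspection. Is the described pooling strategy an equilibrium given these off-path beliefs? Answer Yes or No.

On path, the buyer holds the prior and pays 1/2·15 + 1/2·9 = 12. Off path (no inspection), believing high-mileage, it pays 9.
low-mileage: the inspection nets 12 − 2 = 10; no inspection nets 9. low-mileage stays.
high-mileage: the inspection nets 12 − 6 = 6; no inspection nets 9. high-mileage would deviate.
A type deviates, so pooling fails.

No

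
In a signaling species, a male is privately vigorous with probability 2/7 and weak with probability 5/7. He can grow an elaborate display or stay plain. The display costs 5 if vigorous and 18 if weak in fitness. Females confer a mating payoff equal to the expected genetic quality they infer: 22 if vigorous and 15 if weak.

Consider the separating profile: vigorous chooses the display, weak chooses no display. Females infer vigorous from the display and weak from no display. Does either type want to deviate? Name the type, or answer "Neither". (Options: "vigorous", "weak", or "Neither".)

The display pays 22; no display pays 15.
vigorous: assigned the display, nets 22 − 5 = 17; deviating to no display nets 15.
weak: assigned no display, nets 15; deviating to the display nets 22 − 18 = 4.
Both types strictly prefer their assigned action; no profitable deviation.

Neither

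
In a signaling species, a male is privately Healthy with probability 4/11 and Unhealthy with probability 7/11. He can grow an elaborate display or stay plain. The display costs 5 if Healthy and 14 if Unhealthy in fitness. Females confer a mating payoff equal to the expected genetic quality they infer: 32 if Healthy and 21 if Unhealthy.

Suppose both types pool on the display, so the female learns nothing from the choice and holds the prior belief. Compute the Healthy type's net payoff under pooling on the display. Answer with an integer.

20

Pooled mating payoff = 4/11·32 + 7/11·21 = 25.
Healthy pays cost 5 for the display, so net payoff = 25 − 5 = 20.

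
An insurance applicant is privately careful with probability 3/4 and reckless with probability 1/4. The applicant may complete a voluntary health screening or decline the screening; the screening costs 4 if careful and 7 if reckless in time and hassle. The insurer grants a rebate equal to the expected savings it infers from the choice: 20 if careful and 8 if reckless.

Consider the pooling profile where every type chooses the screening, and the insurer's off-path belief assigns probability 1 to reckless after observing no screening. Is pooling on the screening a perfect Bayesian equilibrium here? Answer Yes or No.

On path, the insurer holds the prior and pays 3/4·20 + 1/4·8 = 17. Off path (no screening), believing reckless, it pays 8.
careful: the screening nets 17 − 4 = 13; no screening nets 8. careful stays.
reckless: the screening nets 17 − 7 = 10; no screening nets 8. reckless stays.
No type deviates, so pooling is sustained.

Yes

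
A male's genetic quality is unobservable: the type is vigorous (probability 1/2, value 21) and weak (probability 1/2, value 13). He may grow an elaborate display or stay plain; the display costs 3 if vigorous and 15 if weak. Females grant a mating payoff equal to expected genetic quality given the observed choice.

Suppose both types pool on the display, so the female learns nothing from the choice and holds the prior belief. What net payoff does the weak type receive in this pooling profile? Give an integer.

2

Pooled mating payoff = 1/2·21 + 1/2·13 = 17.
weak pays cost 15 for the display, so net payoff = 17 − 15 = 2.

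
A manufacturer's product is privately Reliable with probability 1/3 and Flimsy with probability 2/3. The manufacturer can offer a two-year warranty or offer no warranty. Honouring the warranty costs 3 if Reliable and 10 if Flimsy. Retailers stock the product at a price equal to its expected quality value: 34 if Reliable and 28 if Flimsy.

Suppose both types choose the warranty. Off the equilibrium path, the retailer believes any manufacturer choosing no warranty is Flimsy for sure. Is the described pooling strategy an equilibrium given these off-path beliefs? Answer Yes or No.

No

On path, the retailer holds the prior and pays 1/3·34 + 2/3·28 = 30. Off path (no warranty), believing Flimsy, it pays 28.
Reliable: the warranty nets 30 − 3 = 27; no warranty nets 28. Reliable would deviate.
Flimsy: the warranty nets 30 − 10 = 20; no warranty nets 28. Flimsy would deviate.
A type deviates, so pooling fails.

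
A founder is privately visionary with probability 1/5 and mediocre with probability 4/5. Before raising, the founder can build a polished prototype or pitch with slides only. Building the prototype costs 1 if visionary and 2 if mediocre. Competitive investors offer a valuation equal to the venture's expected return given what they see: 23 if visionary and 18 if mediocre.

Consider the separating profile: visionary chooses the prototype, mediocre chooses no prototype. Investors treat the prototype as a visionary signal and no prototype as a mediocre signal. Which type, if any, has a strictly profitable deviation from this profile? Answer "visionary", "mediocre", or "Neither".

The prototype pays 23; no prototype pays 18.
visionary: assigned the prototype, nets 23 − 1 = 22; deviating to no prototype nets 18.
mediocre: assigned no prototype, nets 18; deviating to the prototype nets 23 − 2 = 21.
The mediocre type gains 3 by deviating.

mediocre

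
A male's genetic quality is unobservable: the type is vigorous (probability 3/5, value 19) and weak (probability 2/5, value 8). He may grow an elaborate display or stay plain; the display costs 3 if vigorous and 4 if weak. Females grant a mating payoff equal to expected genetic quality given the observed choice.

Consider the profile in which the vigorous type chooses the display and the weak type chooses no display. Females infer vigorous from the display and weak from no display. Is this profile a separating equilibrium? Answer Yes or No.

No

Under these beliefs, the display earns mating payoff 19 and no display earns mating payoff 8.
vigorous: the display nets 19 − 3 = 16; no display nets 8. vigorous prefers the display.
weak: the display nets 19 − 4 = 15; no display nets 8. weak would deviate to the display.
weak has a profitable deviation, so the profile is not an equilibrium.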